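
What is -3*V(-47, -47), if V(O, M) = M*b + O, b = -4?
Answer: -423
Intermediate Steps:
V(O, M) = O - 4*M (V(O, M) = M*(-4) + O = -4*M + O = O - 4*M)
-3*V(-47, -47) = -3*(-47 - 4*(-47)) = -3*(-47 + 188) = -3*141 = -423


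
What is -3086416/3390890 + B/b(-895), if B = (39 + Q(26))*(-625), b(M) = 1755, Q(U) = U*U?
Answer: -508602217/1990305 ≈ -255.54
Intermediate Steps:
Q(U) = U²
B = -446875 (B = (39 + 26²)*(-625) = (39 + 676)*(-625) = 715*(-625) = -446875)
-3086416/3390890 + B/b(-895) = -3086416/3390890 - 446875/1755 = -3086416*1/3390890 - 446875*1/1755 = -67096/73715 - 6875/27 = -508602217/1990305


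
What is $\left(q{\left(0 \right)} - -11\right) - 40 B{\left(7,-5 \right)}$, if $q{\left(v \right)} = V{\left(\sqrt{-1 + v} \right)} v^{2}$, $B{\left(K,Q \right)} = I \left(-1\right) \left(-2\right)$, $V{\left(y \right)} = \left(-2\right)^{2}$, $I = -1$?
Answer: $91$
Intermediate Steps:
$V{\left(y \right)} = 4$
$B{\left(K,Q \right)} = -2$ ($B{\left(K,Q \right)} = \left(-1\right) \left(-1\right) \left(-2\right) = 1 \left(-2\right) = -2$)
$q{\left(v \right)} = 4 v^{2}$
$\left(q{\left(0 \right)} - -11\right) - 40 B{\left(7,-5 \right)} = \left(4 \cdot 0^{2} - -11\right) - -80 = \left(4 \cdot 0 + 11\right) + 80 = \left(0 + 11\right) + 80 = 11 + 80 = 91$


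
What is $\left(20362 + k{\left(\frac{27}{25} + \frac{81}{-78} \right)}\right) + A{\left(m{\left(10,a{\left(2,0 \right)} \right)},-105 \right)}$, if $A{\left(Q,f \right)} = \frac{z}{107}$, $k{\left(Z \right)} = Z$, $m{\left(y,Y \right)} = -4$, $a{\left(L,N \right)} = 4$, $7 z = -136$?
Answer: $\frac{9913171523}{486850} \approx 20362.0$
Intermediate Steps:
$z = - \frac{136}{7}$ ($z = \frac{1}{7} \left(-136\right) = - \frac{136}{7} \approx -19.429$)
$A{\left(Q,f \right)} = - \frac{136}{749}$ ($A{\left(Q,f \right)} = - \frac{136}{7 \cdot 107} = \left(- \frac{136}{7}\right) \frac{1}{107} = - \frac{136}{749}$)
$\left(20362 + k{\left(\frac{27}{25} + \frac{81}{-78} \right)}\right) + A{\left(m{\left(10,a{\left(2,0 \right)} \right)},-105 \right)} = \left(20362 + \left(\frac{27}{25} + \frac{81}{-78}\right)\right) - \frac{136}{749} = \left(20362 + \left(27 \cdot \frac{1}{25} + 81 \left(- \frac{1}{78}\right)\right)\right) - \frac{136}{749} = \left(20362 + \left(\frac{27}{25} - \frac{27}{26}\right)\right) - \frac{136}{749} = \left(20362 + \frac{27}{650}\right) - \frac{136}{749} = \frac{13235327}{650} - \frac{136}{749} = \frac{9913171523}{486850}$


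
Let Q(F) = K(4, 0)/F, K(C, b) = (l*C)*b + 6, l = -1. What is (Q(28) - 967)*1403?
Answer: -18989605/14 ≈ -1.3564e+6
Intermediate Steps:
K(C, b) = 6 - C*b (K(C, b) = (-C)*b + 6 = -C*b + 6 = 6 - C*b)
Q(F) = 6/F (Q(F) = (6 - 1*4*0)/F = (6 + 0)/F = 6/F)
(Q(28) - 967)*1403 = (6/28 - 967)*1403 = (6*(1/28) - 967)*1403 = (3/14 - 967)*1403 = -13535/14*1403 = -18989605/14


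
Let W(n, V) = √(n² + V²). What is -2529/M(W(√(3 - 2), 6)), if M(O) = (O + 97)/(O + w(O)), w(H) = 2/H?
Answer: 32877/3124 - 3189069*√37/115588 ≈ -157.30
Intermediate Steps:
W(n, V) = √(V² + n²)
M(O) = (97 + O)/(O + 2/O) (M(O) = (O + 97)/(O + 2/O) = (97 + O)/(O + 2/O))
-2529/M(W(√(3 - 2), 6)) = -2529*(2 + (√(6² + (√(3 - 2))²))²)/((97 + √(6² + (√(3 - 2))²))*√(6² + (√(3 - 2))²)) = -2529*(2 + (√(36 + (√1)²))²)/(√(36 + (√1)²)*(97 + √(36 + (√1)²))) = -2529*(2 + (√(36 + 1²))²)/(√(36 + 1²)*(97 + √(36 + 1²))) = -2529*(2 + (√(36 + 1))²)/(√(36 + 1)*(97 + √(36 + 1))) = -2529*√37*(2 + (√37)²)/(37*(97 + √37)) = -2529*√37*(2 + 37)/(37*(97 + √37)) = -2529*39*√37/(37*(97 + √37)) = -98631*√37/(37*(97 + √37))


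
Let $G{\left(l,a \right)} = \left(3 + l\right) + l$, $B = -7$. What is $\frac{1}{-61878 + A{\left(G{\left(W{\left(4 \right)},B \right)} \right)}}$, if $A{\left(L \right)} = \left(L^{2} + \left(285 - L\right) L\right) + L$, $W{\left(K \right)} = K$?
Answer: $- \frac{1}{58732} \approx -1.7026 \cdot 10^{-5}$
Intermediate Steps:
$G{\left(l,a \right)} = 3 + 2 l$
$A{\left(L \right)} = L + L^{2} + L \left(285 - L\right)$ ($A{\left(L \right)} = \left(L^{2} + L \left(285 - L\right)\right) + L = L + L^{2} + L \left(285 - L\right)$)
$\frac{1}{-61878 + A{\left(G{\left(W{\left(4 \right)},B \right)} \right)}} = \frac{1}{-61878 + 286 \left(3 + 2 \cdot 4\right)} = \frac{1}{-61878 + 286 \left(3 + 8\right)} = \frac{1}{-61878 + 286 \cdot 11} = \frac{1}{-61878 + 3146} = \frac{1}{-58732} = - \frac{1}{58732}$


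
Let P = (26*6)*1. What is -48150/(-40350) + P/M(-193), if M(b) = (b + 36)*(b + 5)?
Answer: 2379150/1984951 ≈ 1.1986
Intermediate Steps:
M(b) = (5 + b)*(36 + b) (M(b) = (36 + b)*(5 + b) = (5 + b)*(36 + b))
P = 156 (P = 156*1 = 156)
-48150/(-40350) + P/M(-193) = -48150/(-40350) + 156/(180 + (-193)² + 41*(-193)) = -48150*(-1/40350) + 156/(180 + 37249 - 7913) = 321/269 + 156/29516 = 321/269 + 156*(1/29516) = 321/269 + 39/7379 = 2379150/1984951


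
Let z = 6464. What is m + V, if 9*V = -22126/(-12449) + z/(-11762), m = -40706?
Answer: -26821627615588/658913121 ≈ -40706.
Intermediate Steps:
V = 89887838/658913121 (V = (-22126/(-12449) + 6464/(-11762))/9 = (-22126*(-1/12449) + 6464*(-1/11762))/9 = (22126/12449 - 3232/5881)/9 = (⅑)*(89887838/73212569) = 89887838/658913121 ≈ 0.13642)
m + V = -40706 + 89887838/658913121 = -26821627615588/658913121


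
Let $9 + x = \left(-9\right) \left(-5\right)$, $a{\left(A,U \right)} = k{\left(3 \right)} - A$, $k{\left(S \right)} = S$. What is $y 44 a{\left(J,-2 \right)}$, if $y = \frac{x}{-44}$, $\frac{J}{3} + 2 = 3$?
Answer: $0$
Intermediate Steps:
$J = 3$ ($J = -6 + 3 \cdot 3 = -6 + 9 = 3$)
$a{\left(A,U \right)} = 3 - A$
$x = 36$ ($x = -9 - -45 = -9 + 45 = 36$)
$y = - \frac{9}{11}$ ($y = \frac{36}{-44} = 36 \left(- \frac{1}{44}\right) = - \frac{9}{11} \approx -0.81818$)
$y 44 a{\left(J,-2 \right)} = \left(- \frac{9}{11}\right) 44 \left(3 - 3\right) = - 36 \left(3 - 3\right) = \left(-36\right) 0 = 0$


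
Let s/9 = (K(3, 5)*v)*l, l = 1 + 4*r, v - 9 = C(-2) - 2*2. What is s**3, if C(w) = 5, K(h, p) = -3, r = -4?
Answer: 66430125000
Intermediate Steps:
v = 10 (v = 9 + (5 - 2*2) = 9 + (5 - 1*4) = 9 + (5 - 4) = 9 + 1 = 10)
l = -15 (l = 1 + 4*(-4) = 1 - 16 = -15)
s = 4050 (s = 9*(-3*10*(-15)) = 9*(-30*(-15)) = 9*450 = 4050)
s**3 = 4050**3 = 66430125000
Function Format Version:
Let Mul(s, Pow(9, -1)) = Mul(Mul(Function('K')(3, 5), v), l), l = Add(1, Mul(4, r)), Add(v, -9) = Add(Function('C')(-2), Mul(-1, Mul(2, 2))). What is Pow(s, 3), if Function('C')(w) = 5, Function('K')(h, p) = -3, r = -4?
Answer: 66430125000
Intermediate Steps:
v = 10 (v = Add(9, Add(5, Mul(-1, Mul(2, 2)))) = Add(9, Add(5, Mul(-1, 4))) = Add(9, Add(5, -4)) = Add(9, 1) = 10)
l = -15 (l = Add(1, Mul(4, -4)) = Add(1, -16) = -15)
s = 4050 (s = Mul(9, Mul(Mul(-3, 10), -15)) = Mul(9, Mul(-30, -15)) = Mul(9, 450) = 4050)
Pow(s, 3) = Pow(4050, 3) = 66430125000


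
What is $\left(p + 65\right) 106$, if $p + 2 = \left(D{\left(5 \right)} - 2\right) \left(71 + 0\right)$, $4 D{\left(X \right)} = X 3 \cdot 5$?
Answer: $\frac{265477}{2} \approx 1.3274 \cdot 10^{5}$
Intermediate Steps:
$D{\left(X \right)} = \frac{15 X}{4}$ ($D{\left(X \right)} = \frac{X 3 \cdot 5}{4} = \frac{3 X 5}{4} = \frac{15 X}{4}$)
$p = \frac{4749}{4}$ ($p = -2 + \left(\frac{15}{4} \cdot 5 - 2\right) \left(71 + 0\right) = -2 + \left(\frac{75}{4} - 2\right) 71 = -2 + \frac{67}{4} \cdot 71 = -2 + \frac{4757}{4} = \frac{4749}{4} \approx 1187.3$)
$\left(p + 65\right) 106 = \left(\frac{4749}{4} + 65\right) 106 = \frac{5009}{4} \cdot 106 = \frac{265477}{2}$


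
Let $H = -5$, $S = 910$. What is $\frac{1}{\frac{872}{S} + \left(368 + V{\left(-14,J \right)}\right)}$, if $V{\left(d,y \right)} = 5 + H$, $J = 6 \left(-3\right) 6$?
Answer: $\frac{455}{167876} \approx 0.0027103$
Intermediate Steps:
$J = -108$ ($J = \left(-18\right) 6 = -108$)
$V{\left(d,y \right)} = 0$ ($V{\left(d,y \right)} = 5 - 5 = 0$)
$\frac{1}{\frac{872}{S} + \left(368 + V{\left(-14,J \right)}\right)} = \frac{1}{\frac{872}{910} + \left(368 + 0\right)} = \frac{1}{872 \cdot \frac{1}{910} + 368} = \frac{1}{\frac{436}{455} + 368} = \frac{1}{\frac{167876}{455}} = \frac{455}{167876}$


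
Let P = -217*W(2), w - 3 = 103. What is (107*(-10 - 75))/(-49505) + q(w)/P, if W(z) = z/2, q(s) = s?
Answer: -654783/2148517 ≈ -0.30476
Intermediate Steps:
w = 106 (w = 3 + 103 = 106)
W(z) = z/2 (W(z) = z*(½) = z/2)
P = -217 (P = -217*2/2 = -217*1 = -217)
(107*(-10 - 75))/(-49505) + q(w)/P = (107*(-10 - 75))/(-49505) + 106/(-217) = (107*(-85))*(-1/49505) + 106*(-1/217) = -9095*(-1/49505) - 106/217 = 1819/9901 - 106/217 = -654783/2148517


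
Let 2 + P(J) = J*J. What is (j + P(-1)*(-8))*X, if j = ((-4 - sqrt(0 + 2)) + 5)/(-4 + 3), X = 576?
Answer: 4032 + 576*sqrt(2) ≈ 4846.6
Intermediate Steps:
j = -1 + sqrt(2) (j = ((-4 - sqrt(2)) + 5)/(-1) = (1 - sqrt(2))*(-1) = -1 + sqrt(2) ≈ 0.41421)
P(J) = -2 + J**2 (P(J) = -2 + J*J = -2 + J**2)
(j + P(-1)*(-8))*X = ((-1 + sqrt(2)) + (-2 + (-1)**2)*(-8))*576 = ((-1 + sqrt(2)) + (-2 + 1)*(-8))*576 = ((-1 + sqrt(2)) - 1*(-8))*576 = ((-1 + sqrt(2)) + 8)*576 = (7 + sqrt(2))*576 = 4032 + 576*sqrt(2)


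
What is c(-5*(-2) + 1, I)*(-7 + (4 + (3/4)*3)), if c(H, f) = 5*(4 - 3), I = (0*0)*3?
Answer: -15/4 ≈ -3.7500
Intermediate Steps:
I = 0 (I = 0*3 = 0)
c(H, f) = 5 (c(H, f) = 5*1 = 5)
c(-5*(-2) + 1, I)*(-7 + (4 + (3/4)*3)) = 5*(-7 + (4 + (3/4)*3)) = 5*(-7 + (4 + (3*(¼))*3)) = 5*(-7 + (4 + (¾)*3)) = 5*(-7 + (4 + 9/4)) = 5*(-7 + 25/4) = 5*(-¾) = -15/4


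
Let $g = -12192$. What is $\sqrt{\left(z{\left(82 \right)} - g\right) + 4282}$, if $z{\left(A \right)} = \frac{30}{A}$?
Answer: $\frac{\sqrt{27693409}}{41} \approx 128.35$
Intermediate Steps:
$\sqrt{\left(z{\left(82 \right)} - g\right) + 4282} = \sqrt{\left(\frac{30}{82} - -12192\right) + 4282} = \sqrt{\left(30 \cdot \frac{1}{82} + 12192\right) + 4282} = \sqrt{\left(\frac{15}{41} + 12192\right) + 4282} = \sqrt{\frac{499887}{41} + 4282} = \sqrt{\frac{675449}{41}} = \frac{\sqrt{27693409}}{41}$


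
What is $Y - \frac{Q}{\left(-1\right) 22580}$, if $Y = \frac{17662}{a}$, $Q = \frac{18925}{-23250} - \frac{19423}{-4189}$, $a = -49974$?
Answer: $- \frac{258819976279907}{732672866891400} \approx -0.35325$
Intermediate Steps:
$Q = \frac{14892317}{3895770}$ ($Q = 18925 \left(- \frac{1}{23250}\right) - - \frac{19423}{4189} = - \frac{757}{930} + \frac{19423}{4189} = \frac{14892317}{3895770} \approx 3.8227$)
$Y = - \frac{8831}{24987}$ ($Y = \frac{17662}{-49974} = 17662 \left(- \frac{1}{49974}\right) = - \frac{8831}{24987} \approx -0.35342$)
$Y - \frac{Q}{\left(-1\right) 22580} = - \frac{8831}{24987} - \frac{14892317}{3895770 \left(\left(-1\right) 22580\right)} = - \frac{8831}{24987} - \frac{14892317}{3895770 \left(-22580\right)} = - \frac{8831}{24987} - \frac{14892317}{3895770} \left(- \frac{1}{22580}\right) = - \frac{8831}{24987} - - \frac{14892317}{87966486600} = - \frac{8831}{24987} + \frac{14892317}{87966486600} = - \frac{258819976279907}{732672866891400}$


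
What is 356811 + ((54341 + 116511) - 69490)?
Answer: 458173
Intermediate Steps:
356811 + ((54341 + 116511) - 69490) = 356811 + (170852 - 69490) = 356811 + 101362 = 458173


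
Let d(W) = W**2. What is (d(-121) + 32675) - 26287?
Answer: 21029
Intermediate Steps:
(d(-121) + 32675) - 26287 = ((-121)**2 + 32675) - 26287 = (14641 + 32675) - 26287 = 47316 - 26287 = 21029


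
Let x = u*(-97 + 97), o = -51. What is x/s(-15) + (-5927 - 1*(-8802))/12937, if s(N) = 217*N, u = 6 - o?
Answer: 2875/12937 ≈ 0.22223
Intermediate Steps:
u = 57 (u = 6 - 1*(-51) = 6 + 51 = 57)
x = 0 (x = 57*(-97 + 97) = 57*0 = 0)
x/s(-15) + (-5927 - 1*(-8802))/12937 = 0/((217*(-15))) + (-5927 - 1*(-8802))/12937 = 0/(-3255) + (-5927 + 8802)*(1/12937) = 0*(-1/3255) + 2875*(1/12937) = 0 + 2875/12937 = 2875/12937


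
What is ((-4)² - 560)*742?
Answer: -403648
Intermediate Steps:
((-4)² - 560)*742 = (16 - 560)*742 = -544*742 = -403648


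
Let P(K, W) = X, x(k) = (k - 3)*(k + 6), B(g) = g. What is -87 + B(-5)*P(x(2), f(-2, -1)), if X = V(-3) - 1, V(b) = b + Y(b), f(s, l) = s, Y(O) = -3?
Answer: -52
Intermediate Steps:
V(b) = -3 + b (V(b) = b - 3 = -3 + b)
x(k) = (-3 + k)*(6 + k)
X = -7 (X = (-3 - 3) - 1 = -6 - 1 = -7)
P(K, W) = -7
-87 + B(-5)*P(x(2), f(-2, -1)) = -87 - 5*(-7) = -87 + 35 = -52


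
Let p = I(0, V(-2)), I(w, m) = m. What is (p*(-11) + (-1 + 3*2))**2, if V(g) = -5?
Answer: 3600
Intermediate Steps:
p = -5
(p*(-11) + (-1 + 3*2))**2 = (-5*(-11) + (-1 + 3*2))**2 = (55 + (-1 + 6))**2 = (55 + 5)**2 = 60**2 = 3600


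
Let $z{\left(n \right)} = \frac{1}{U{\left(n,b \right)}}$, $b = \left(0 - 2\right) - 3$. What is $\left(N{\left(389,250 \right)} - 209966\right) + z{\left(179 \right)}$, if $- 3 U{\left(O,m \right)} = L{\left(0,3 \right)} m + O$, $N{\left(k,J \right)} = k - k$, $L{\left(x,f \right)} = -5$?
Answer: $- \frac{14277689}{68} \approx -2.0997 \cdot 10^{5}$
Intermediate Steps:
$N{\left(k,J \right)} = 0$
$b = -5$ ($b = -2 - 3 = -5$)
$U{\left(O,m \right)} = - \frac{O}{3} + \frac{5 m}{3}$ ($U{\left(O,m \right)} = - \frac{- 5 m + O}{3} = - \frac{O - 5 m}{3} = - \frac{O}{3} + \frac{5 m}{3}$)
$z{\left(n \right)} = \frac{1}{- \frac{25}{3} - \frac{n}{3}}$ ($z{\left(n \right)} = \frac{1}{- \frac{n}{3} + \frac{5}{3} \left(-5\right)} = \frac{1}{- \frac{n}{3} - \frac{25}{3}} = \frac{1}{- \frac{25}{3} - \frac{n}{3}}$)
$\left(N{\left(389,250 \right)} - 209966\right) + z{\left(179 \right)} = \left(0 - 209966\right) - \frac{3}{25 + 179} = -209966 - \frac{3}{204} = -209966 - \frac{1}{68} = - \frac{14277689}{68}$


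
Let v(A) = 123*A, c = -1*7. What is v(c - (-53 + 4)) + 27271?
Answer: 32437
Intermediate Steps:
c = -7
v(c - (-53 + 4)) + 27271 = 123*(-7 - (-53 + 4)) + 27271 = 123*(-7 - 1*(-49)) + 27271 = 123*(-7 + 49) + 27271 = 123*42 + 27271 = 5166 + 27271 = 32437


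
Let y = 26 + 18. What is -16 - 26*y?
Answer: -1160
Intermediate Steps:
y = 44
-16 - 26*y = -16 - 26*44 = -16 - 1144 = -1160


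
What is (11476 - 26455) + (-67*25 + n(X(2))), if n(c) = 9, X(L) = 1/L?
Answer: -16645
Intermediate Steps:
X(L) = 1/L
(11476 - 26455) + (-67*25 + n(X(2))) = (11476 - 26455) + (-67*25 + 9) = -14979 + (-1675 + 9) = -14979 - 1666 = -16645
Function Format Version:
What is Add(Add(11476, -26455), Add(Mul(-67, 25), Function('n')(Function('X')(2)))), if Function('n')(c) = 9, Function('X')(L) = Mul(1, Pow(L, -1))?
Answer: -16645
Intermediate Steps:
Function('X')(L) = Pow(L, -1)
Add(Add(11476, -26455), Add(Mul(-67, 25), Function('n')(Function('X')(2)))) = Add(Add(11476, -26455), Add(Mul(-67, 25), 9)) = Add(-14979, Add(-1675, 9)) = Add(-14979, -1666) = -16645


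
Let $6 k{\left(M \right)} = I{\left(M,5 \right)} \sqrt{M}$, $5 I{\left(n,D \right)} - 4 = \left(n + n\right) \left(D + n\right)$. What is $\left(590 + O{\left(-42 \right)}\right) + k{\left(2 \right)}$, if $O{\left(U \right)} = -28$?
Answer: $562 + \frac{16 \sqrt{2}}{15} \approx 563.51$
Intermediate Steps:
$I{\left(n,D \right)} = \frac{4}{5} + \frac{2 n \left(D + n\right)}{5}$ ($I{\left(n,D \right)} = \frac{4}{5} + \frac{\left(n + n\right) \left(D + n\right)}{5} = \frac{4}{5} + \frac{2 n \left(D + n\right)}{5}$)
$k{\left(M \right)} = \frac{\sqrt{M} \left(\frac{4}{5} + 2 M + \frac{2 M^{2}}{5}\right)}{6}$ ($k{\left(M \right)} = \frac{\left(\frac{4}{5} + \frac{2 M^{2}}{5} + \frac{2}{5} \cdot 5 M\right) \sqrt{M}}{6} = \frac{\left(\frac{4}{5} + \frac{2 M^{2}}{5} + 2 M\right) \sqrt{M}}{6} = \frac{\left(\frac{4}{5} + 2 M + \frac{2 M^{2}}{5}\right) \sqrt{M}}{6} = \frac{\sqrt{M} \left(\frac{4}{5} + 2 M + \frac{2 M^{2}}{5}\right)}{6}$)
$\left(590 + O{\left(-42 \right)}\right) + k{\left(2 \right)} = \left(590 - 28\right) + \frac{\sqrt{2} \left(2 + 2^{2} + 5 \cdot 2\right)}{15} = 562 + \frac{\sqrt{2} \left(2 + 4 + 10\right)}{15} = 562 + \frac{1}{15} \sqrt{2} \cdot 16 = 562 + \frac{16 \sqrt{2}}{15}$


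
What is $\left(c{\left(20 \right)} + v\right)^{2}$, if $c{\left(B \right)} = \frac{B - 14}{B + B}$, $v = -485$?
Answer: $\frac{94031809}{400} \approx 2.3508 \cdot 10^{5}$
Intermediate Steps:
$c{\left(B \right)} = \frac{-14 + B}{2 B}$
$\left(c{\left(20 \right)} + v\right)^{2} = \left(\frac{-14 + 20}{2 \cdot 20} - 485\right)^{2} = \left(\frac{1}{2} \cdot \frac{1}{20} \cdot 6 - 485\right)^{2} = \left(\frac{3}{20} - 485\right)^{2} = \left(- \frac{9697}{20}\right)^{2} = \frac{94031809}{400}$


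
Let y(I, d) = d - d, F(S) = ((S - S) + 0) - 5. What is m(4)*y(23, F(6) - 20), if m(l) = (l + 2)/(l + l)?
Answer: 0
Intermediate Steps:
F(S) = -5 (F(S) = (0 + 0) - 5 = 0 - 5 = -5)
m(l) = (2 + l)/(2*l) (m(l) = (2 + l)/((2*l)) = (2 + l)*(1/(2*l)) = (2 + l)/(2*l))
y(I, d) = 0
m(4)*y(23, F(6) - 20) = ((½)*(2 + 4)/4)*0 = ((½)*(¼)*6)*0 = (¾)*0 = 0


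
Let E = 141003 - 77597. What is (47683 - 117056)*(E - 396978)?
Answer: 23140890356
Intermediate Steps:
E = 63406
(47683 - 117056)*(E - 396978) = (47683 - 117056)*(63406 - 396978) = -69373*(-333572) = 23140890356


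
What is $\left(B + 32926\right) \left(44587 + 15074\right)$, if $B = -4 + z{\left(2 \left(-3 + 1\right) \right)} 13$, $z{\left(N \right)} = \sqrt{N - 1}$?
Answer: $1964159442 + 775593 i \sqrt{5} \approx 1.9642 \cdot 10^{9} + 1.7343 \cdot 10^{6} i$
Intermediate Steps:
$z{\left(N \right)} = \sqrt{-1 + N}$
$B = -4 + 13 i \sqrt{5}$ ($B = -4 + \sqrt{-1 + 2 \left(-3 + 1\right)} 13 = -4 + \sqrt{-1 + 2 \left(-2\right)} 13 = -4 + \sqrt{-1 - 4} \cdot 13 = -4 + \sqrt{-5} \cdot 13 = -4 + i \sqrt{5} \cdot 13 = -4 + 13 i \sqrt{5} \approx -4.0 + 29.069 i$)
$\left(B + 32926\right) \left(44587 + 15074\right) = \left(\left(-4 + 13 i \sqrt{5}\right) + 32926\right) \left(44587 + 15074\right) = \left(32922 + 13 i \sqrt{5}\right) 59661 = 1964159442 + 775593 i \sqrt{5}$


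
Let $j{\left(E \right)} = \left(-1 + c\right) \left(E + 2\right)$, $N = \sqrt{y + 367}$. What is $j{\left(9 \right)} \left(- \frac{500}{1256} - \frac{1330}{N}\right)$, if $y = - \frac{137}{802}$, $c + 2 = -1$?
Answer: $\frac{2750}{157} + \frac{58520 \sqrt{235945994}}{294197} \approx 3072.9$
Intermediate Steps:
$c = -3$ ($c = -2 - 1 = -3$)
$y = - \frac{137}{802}$ ($y = \left(-137\right) \frac{1}{802} = - \frac{137}{802} \approx -0.17082$)
$N = \frac{\sqrt{235945994}}{802}$ ($N = \sqrt{- \frac{137}{802} + 367} = \sqrt{\frac{294197}{802}} = \frac{\sqrt{235945994}}{802} \approx 19.153$)
$j{\left(E \right)} = -8 - 4 E$ ($j{\left(E \right)} = \left(-1 - 3\right) \left(E + 2\right) = - 4 \left(2 + E\right) = -8 - 4 E$)
$j{\left(9 \right)} \left(- \frac{500}{1256} - \frac{1330}{N}\right) = \left(-8 - 36\right) \left(- \frac{500}{1256} - \frac{1330}{\frac{1}{802} \sqrt{235945994}}\right) = \left(-8 - 36\right) \left(\left(-500\right) \frac{1}{1256} - 1330 \frac{\sqrt{235945994}}{294197}\right) = - 44 \left(- \frac{125}{314} - \frac{1330 \sqrt{235945994}}{294197}\right) = \frac{2750}{157} + \frac{58520 \sqrt{235945994}}{294197}$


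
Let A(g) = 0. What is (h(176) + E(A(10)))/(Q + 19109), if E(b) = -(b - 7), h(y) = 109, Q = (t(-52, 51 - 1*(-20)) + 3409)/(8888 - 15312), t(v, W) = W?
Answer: 23287/3836023 ≈ 0.0060706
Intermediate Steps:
Q = -435/803 (Q = ((51 - 1*(-20)) + 3409)/(8888 - 15312) = ((51 + 20) + 3409)/(-6424) = (71 + 3409)*(-1/6424) = 3480*(-1/6424) = -435/803 ≈ -0.54172)
E(b) = 7 - b (E(b) = -(-7 + b) = 7 - b)
(h(176) + E(A(10)))/(Q + 19109) = (109 + (7 - 1*0))/(-435/803 + 19109) = (109 + (7 + 0))/(15344092/803) = (109 + 7)*(803/15344092) = 116*(803/15344092) = 23287/3836023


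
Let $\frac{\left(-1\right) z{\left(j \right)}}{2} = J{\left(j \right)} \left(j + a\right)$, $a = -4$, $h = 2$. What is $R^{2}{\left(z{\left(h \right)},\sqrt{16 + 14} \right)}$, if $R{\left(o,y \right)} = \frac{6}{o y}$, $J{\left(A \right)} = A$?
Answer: $\frac{3}{160} \approx 0.01875$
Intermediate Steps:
$z{\left(j \right)} = - 2 j \left(-4 + j\right)$ ($z{\left(j \right)} = - 2 j \left(j - 4\right) = - 2 j \left(-4 + j\right)$)
$R{\left(o,y \right)} = \frac{6}{o y}$ ($R{\left(o,y \right)} = 6 \frac{1}{o y} = \frac{6}{o y}$)
$R^{2}{\left(z{\left(h \right)},\sqrt{16 + 14} \right)} = \left(\frac{6}{2 \cdot 2 \left(4 - 2\right) \sqrt{16 + 14}}\right)^{2} = \left(\frac{6}{2 \cdot 2 \left(4 - 2\right) \sqrt{30}}\right)^{2} = \left(\frac{6 \frac{\sqrt{30}}{30}}{2 \cdot 2 \cdot 2}\right)^{2} = \left(\frac{6 \frac{\sqrt{30}}{30}}{8}\right)^{2} = \left(6 \cdot \frac{1}{8} \frac{\sqrt{30}}{30}\right)^{2} = \left(\frac{\sqrt{30}}{40}\right)^{2} = \frac{3}{160}$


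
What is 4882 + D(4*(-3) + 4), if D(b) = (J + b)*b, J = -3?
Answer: 4970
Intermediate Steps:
D(b) = b*(-3 + b) (D(b) = (-3 + b)*b = b*(-3 + b))
4882 + D(4*(-3) + 4) = 4882 + (4*(-3) + 4)*(-3 + (4*(-3) + 4)) = 4882 + (-12 + 4)*(-3 + (-12 + 4)) = 4882 - 8*(-3 - 8) = 4882 - 8*(-11) = 4882 + 88 = 4970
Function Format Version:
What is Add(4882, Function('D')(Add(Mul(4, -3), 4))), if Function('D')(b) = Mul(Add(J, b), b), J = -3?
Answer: 4970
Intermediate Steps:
Function('D')(b) = Mul(b, Add(-3, b)) (Function('D')(b) = Mul(Add(-3, b), b) = Mul(b, Add(-3, b)))
Add(4882, Function('D')(Add(Mul(4, -3), 4))) = Add(4882, Mul(Add(Mul(4, -3), 4), Add(-3, Add(Mul(4, -3), 4)))) = Add(4882, Mul(Add(-12, 4), Add(-3, Add(-12, 4)))) = Add(4882, Mul(-8, Add(-3, -8))) = Add(4882, Mul(-8, -11)) = Add(4882, 88) = 4970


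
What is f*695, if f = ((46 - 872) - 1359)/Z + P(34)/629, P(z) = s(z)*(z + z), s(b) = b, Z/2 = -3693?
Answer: 754311995/273282 ≈ 2760.2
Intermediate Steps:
Z = -7386 (Z = 2*(-3693) = -7386)
P(z) = 2*z² (P(z) = z*(z + z) = z*(2*z) = 2*z²)
f = 1085341/273282 (f = ((46 - 872) - 1359)/(-7386) + (2*34²)/629 = (-826 - 1359)*(-1/7386) + (2*1156)*(1/629) = -2185*(-1/7386) + 2312*(1/629) = 2185/7386 + 136/37 = 1085341/273282 ≈ 3.9715)
f*695 = (1085341/273282)*695 = 754311995/273282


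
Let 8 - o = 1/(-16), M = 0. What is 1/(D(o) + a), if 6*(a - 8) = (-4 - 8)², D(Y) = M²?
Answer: 1/32 ≈ 0.031250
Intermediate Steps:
o = 129/16 (o = 8 - 1/(-16) = 8 - 1*(-1/16) = 8 + 1/16 = 129/16 ≈ 8.0625)
D(Y) = 0 (D(Y) = 0² = 0)
a = 32 (a = 8 + (-4 - 8)²/6 = 8 + (⅙)*(-12)² = 8 + (⅙)*144 = 8 + 24 = 32)
1/(D(o) + a) = 1/(0 + 32) = 1/32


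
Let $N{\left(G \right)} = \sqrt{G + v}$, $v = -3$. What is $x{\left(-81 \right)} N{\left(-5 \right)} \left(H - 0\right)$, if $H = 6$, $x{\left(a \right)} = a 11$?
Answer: $- 10692 i \sqrt{2} \approx - 15121.0 i$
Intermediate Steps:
$x{\left(a \right)} = 11 a$
$N{\left(G \right)} = \sqrt{-3 + G}$ ($N{\left(G \right)} = \sqrt{G - 3} = \sqrt{-3 + G}$)
$x{\left(-81 \right)} N{\left(-5 \right)} \left(H - 0\right) = 11 \left(-81\right) \sqrt{-3 - 5} \left(6 - 0\right) = - 891 \sqrt{-8} \left(6 + \left(-5 + 5\right)\right) = - 891 \cdot 2 i \sqrt{2} \left(6 + 0\right) = - 891 \cdot 2 i \sqrt{2} \cdot 6 = - 891 \cdot 12 i \sqrt{2} = - 10692 i \sqrt{2}$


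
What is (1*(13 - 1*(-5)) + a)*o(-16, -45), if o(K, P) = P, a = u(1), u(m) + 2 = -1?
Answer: -675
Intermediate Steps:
u(m) = -3 (u(m) = -2 - 1 = -3)
a = -3
(1*(13 - 1*(-5)) + a)*o(-16, -45) = (1*(13 - 1*(-5)) - 3)*(-45) = (1*(13 + 5) - 3)*(-45) = (1*18 - 3)*(-45) = (18 - 3)*(-45) = 15*(-45) = -675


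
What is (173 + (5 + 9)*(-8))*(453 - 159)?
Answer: 17934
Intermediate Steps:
(173 + (5 + 9)*(-8))*(453 - 159) = (173 + 14*(-8))*294 = (173 - 112)*294 = 61*294 = 17934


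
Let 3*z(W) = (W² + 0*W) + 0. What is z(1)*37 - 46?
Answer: -101/3 ≈ -33.667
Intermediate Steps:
z(W) = W²/3 (z(W) = ((W² + 0*W) + 0)/3 = ((W² + 0) + 0)/3 = (W² + 0)/3 = W²/3)
z(1)*37 - 46 = ((⅓)*1²)*37 - 46 = ((⅓)*1)*37 - 46 = (⅓)*37 - 46 = 37/3 - 46 = -101/3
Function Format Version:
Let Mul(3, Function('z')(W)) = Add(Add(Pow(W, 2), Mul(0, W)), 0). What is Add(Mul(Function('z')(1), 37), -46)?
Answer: Rational(-101, 3) ≈ -33.667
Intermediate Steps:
Function('z')(W) = Mul(Rational(1, 3), Pow(W, 2)) (Function('z')(W) = Mul(Rational(1, 3), Add(Add(Pow(W, 2), Mul(0, W)), 0)) = Mul(Rational(1, 3), Add(Add(Pow(W, 2), 0), 0)) = Mul(Rational(1, 3), Add(Pow(W, 2), 0)) = Mul(Rational(1, 3), Pow(W, 2)))
Add(Mul(Function('z')(1), 37), -46) = Add(Mul(Mul(Rational(1, 3), Pow(1, 2)), 37), -46) = Add(Mul(Mul(Rational(1, 3), 1), 37), -46) = Add(Mul(Rational(1, 3), 37), -46) = Add(Rational(37, 3), -46) = Rational(-101, 3)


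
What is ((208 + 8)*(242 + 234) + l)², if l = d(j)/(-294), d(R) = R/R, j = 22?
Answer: 913726119777409/86436 ≈ 1.0571e+10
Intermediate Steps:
d(R) = 1
l = -1/294 (l = 1/(-294) = 1*(-1/294) = -1/294 ≈ -0.0034014)
((208 + 8)*(242 + 234) + l)² = ((208 + 8)*(242 + 234) - 1/294)² = (216*476 - 1/294)² = (102816 - 1/294)² = (30227903/294)² = 913726119777409/86436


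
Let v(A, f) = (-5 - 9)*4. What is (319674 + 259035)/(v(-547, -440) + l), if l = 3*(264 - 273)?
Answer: -578709/83 ≈ -6972.4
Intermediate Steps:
l = -27 (l = 3*(-9) = -27)
v(A, f) = -56 (v(A, f) = -14*4 = -56)
(319674 + 259035)/(v(-547, -440) + l) = (319674 + 259035)/(-56 - 27) = 578709/(-83) = 578709*(-1/83) = -578709/83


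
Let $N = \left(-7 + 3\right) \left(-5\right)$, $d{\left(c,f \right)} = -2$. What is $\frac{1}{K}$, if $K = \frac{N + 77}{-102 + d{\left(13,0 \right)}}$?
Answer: $- \frac{104}{97} \approx -1.0722$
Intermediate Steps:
$N = 20$ ($N = \left(-4\right) \left(-5\right) = 20$)
$K = - \frac{97}{104}$ ($K = \frac{20 + 77}{-102 - 2} = \frac{97}{-104} = 97 \left(- \frac{1}{104}\right) = - \frac{97}{104} \approx -0.93269$)
$\frac{1}{K} = \frac{1}{- \frac{97}{104}} = - \frac{104}{97}$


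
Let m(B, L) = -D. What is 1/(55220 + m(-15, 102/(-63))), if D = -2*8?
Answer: 1/55236 ≈ 1.8104e-5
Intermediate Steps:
D = -16
m(B, L) = 16 (m(B, L) = -1*(-16) = 16)
1/(55220 + m(-15, 102/(-63))) = 1/(55220 + 16) = 1/55236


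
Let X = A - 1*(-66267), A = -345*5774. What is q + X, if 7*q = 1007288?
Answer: -12473053/7 ≈ -1.7819e+6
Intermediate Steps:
A = -1992030
X = -1925763 (X = -1992030 - 1*(-66267) = -1992030 + 66267 = -1925763)
q = 1007288/7 (q = (⅐)*1007288 = 1007288/7 ≈ 1.4390e+5)
q + X = 1007288/7 - 1925763 = -12473053/7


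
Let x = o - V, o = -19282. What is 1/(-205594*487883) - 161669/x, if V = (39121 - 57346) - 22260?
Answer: -16216341209752041/2126784248494906 ≈ -7.6248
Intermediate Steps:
V = -40485 (V = -18225 - 22260 = -40485)
x = 21203 (x = -19282 - 1*(-40485) = -19282 + 40485 = 21203)
1/(-205594*487883) - 161669/x = 1/(-205594*487883) - 161669/21203 = -1/205594*1/487883 - 161669*1/21203 = -1/100305817502 - 161669/21203 = -16216341209752041/2126784248494906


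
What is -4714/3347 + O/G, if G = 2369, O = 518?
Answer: -9433720/7929043 ≈ -1.1898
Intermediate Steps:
-4714/3347 + O/G = -4714/3347 + 518/2369 = -9433720/7929043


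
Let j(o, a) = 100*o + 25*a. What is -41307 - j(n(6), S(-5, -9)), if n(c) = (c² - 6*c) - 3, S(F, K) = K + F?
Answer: -40657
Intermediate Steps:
S(F, K) = F + K
n(c) = -3 + c² - 6*c
j(o, a) = 25*a + 100*o
-41307 - j(n(6), S(-5, -9)) = -41307 - (25*(-5 - 9) + 100*(-3 + 6² - 6*6)) = -41307 - (25*(-14) + 100*(-3 + 36 - 36)) = -41307 - (-350 + 100*(-3)) = -41307 - (-350 - 300) = -41307 - 1*(-650) = -41307 + 650 = -40657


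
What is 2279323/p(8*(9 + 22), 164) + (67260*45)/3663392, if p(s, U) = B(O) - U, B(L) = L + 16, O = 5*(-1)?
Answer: -2087397639629/140124744 ≈ -14897.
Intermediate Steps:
O = -5
B(L) = 16 + L
p(s, U) = 11 - U (p(s, U) = (16 - 5) - U = 11 - U)
2279323/p(8*(9 + 22), 164) + (67260*45)/3663392 = 2279323/(11 - 1*164) + (67260*45)/3663392 = 2279323/(11 - 164) + 3026700*(1/3663392) = 2279323/(-153) + 756675/915848 = 2279323*(-1/153) + 756675/915848 = -2279323/153 + 756675/915848 = -2087397639629/140124744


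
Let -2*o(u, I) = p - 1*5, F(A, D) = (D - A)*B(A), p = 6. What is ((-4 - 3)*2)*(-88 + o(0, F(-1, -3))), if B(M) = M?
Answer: 1239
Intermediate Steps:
F(A, D) = A*(D - A) (F(A, D) = (D - A)*A = A*(D - A))
o(u, I) = -½ (o(u, I) = -(6 - 1*5)/2 = -(6 - 5)/2 = -½*1 = -½)
((-4 - 3)*2)*(-88 + o(0, F(-1, -3))) = ((-4 - 3)*2)*(-88 - ½) = -7*2*(-177/2) = -14*(-177/2) = 1239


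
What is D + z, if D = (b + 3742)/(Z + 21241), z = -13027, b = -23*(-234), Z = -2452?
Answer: -244755179/18789 ≈ -13027.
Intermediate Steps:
b = 5382
D = 9124/18789 (D = (5382 + 3742)/(-2452 + 21241) = 9124/18789 ≈ 0.48560)
D + z = 9124/18789 - 13027 = -244755179/18789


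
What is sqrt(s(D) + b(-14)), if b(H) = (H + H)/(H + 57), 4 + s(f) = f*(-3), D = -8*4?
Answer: 2*sqrt(42226)/43 ≈ 9.5577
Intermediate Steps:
D = -32
s(f) = -4 - 3*f (s(f) = -4 + f*(-3) = -4 - 3*f)
b(H) = 2*H/(57 + H) (b(H) = (2*H)/(57 + H) = 2*H/(57 + H))
sqrt(s(D) + b(-14)) = sqrt((-4 - 3*(-32)) + 2*(-14)/(57 - 14)) = sqrt((-4 + 96) + 2*(-14)/43) = sqrt(92 + 2*(-14)*(1/43)) = sqrt(92 - 28/43) = sqrt(3928/43) = 2*sqrt(42226)/43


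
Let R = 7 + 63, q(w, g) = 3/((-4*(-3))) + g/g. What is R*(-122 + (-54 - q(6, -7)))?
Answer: -24815/2 ≈ -12408.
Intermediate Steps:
q(w, g) = 5/4 (q(w, g) = 3/12 + 1 = 3*(1/12) + 1 = ¼ + 1 = 5/4)
R = 70
R*(-122 + (-54 - q(6, -7))) = 70*(-122 + (-54 - 1*5/4)) = 70*(-122 + (-54 - 5/4)) = 70*(-122 - 221/4) = 70*(-709/4) = -24815/2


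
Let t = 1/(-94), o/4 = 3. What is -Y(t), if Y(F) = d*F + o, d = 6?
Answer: -561/47 ≈ -11.936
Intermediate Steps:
o = 12 (o = 4*3 = 12)
t = -1/94 ≈ -0.010638
Y(F) = 12 + 6*F (Y(F) = 6*F + 12 = 12 + 6*F)
-Y(t) = -(12 + 6*(-1/94)) = -(12 - 3/47) = -1*561/47 = -561/47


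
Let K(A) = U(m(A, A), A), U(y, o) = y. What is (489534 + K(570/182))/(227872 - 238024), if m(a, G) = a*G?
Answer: -1351304093/28022904 ≈ -48.221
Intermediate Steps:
m(a, G) = G*a
K(A) = A² (K(A) = A*A = A²)
(489534 + K(570/182))/(227872 - 238024) = (489534 + (570/182)²)/(227872 - 238024) = (489534 + (570*(1/182))²)/(-10152) = (489534 + (285/91)²)*(-1/10152) = (489534 + 81225/8281)*(-1/10152) = (4053912279/8281)*(-1/10152) = -1351304093/28022904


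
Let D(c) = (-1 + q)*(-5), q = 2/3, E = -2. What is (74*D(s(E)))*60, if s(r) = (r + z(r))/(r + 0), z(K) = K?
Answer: 7400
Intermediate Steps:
q = 2/3 (q = 2*(1/3) = 2/3 ≈ 0.66667)
s(r) = 2 (s(r) = (r + r)/(r + 0) = (2*r)/r = 2)
D(c) = 5/3 (D(c) = (-1 + 2/3)*(-5) = -1/3*(-5) = 5/3)
(74*D(s(E)))*60 = (74*(5/3))*60 = (370/3)*60 = 7400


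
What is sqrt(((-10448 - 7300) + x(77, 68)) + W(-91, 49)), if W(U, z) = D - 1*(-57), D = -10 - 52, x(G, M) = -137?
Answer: I*sqrt(17890) ≈ 133.75*I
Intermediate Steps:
D = -62
W(U, z) = -5 (W(U, z) = -62 - 1*(-57) = -62 + 57 = -5)
sqrt(((-10448 - 7300) + x(77, 68)) + W(-91, 49)) = sqrt(((-10448 - 7300) - 137) - 5) = sqrt((-17748 - 137) - 5) = sqrt(-17885 - 5) = sqrt(-17890) = I*sqrt(17890)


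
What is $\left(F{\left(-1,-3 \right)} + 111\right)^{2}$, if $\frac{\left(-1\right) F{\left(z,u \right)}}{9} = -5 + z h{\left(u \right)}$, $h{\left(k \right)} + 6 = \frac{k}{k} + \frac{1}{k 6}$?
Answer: $\frac{48841}{4} \approx 12210.0$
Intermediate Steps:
$h{\left(k \right)} = -5 + \frac{1}{6 k}$ ($h{\left(k \right)} = -6 + \left(\frac{k}{k} + \frac{1}{k 6}\right) = -6 + \left(1 + \frac{1}{k} \frac{1}{6}\right) = -6 + \left(1 + \frac{1}{6 k}\right) = -5 + \frac{1}{6 k}$)
$F{\left(z,u \right)} = 45 - 9 z \left(-5 + \frac{1}{6 u}\right)$ ($F{\left(z,u \right)} = - 9 \left(-5 + z \left(-5 + \frac{1}{6 u}\right)\right) = 45 - 9 z \left(-5 + \frac{1}{6 u}\right)$)
$\left(F{\left(-1,-3 \right)} + 111\right)^{2} = \left(\left(45 + 45 \left(-1\right) - - \frac{3}{2 \left(-3\right)}\right) + 111\right)^{2} = \left(\left(45 - 45 - \left(- \frac{3}{2}\right) \left(- \frac{1}{3}\right)\right) + 111\right)^{2} = \left(\left(45 - 45 - \frac{1}{2}\right) + 111\right)^{2} = \left(- \frac{1}{2} + 111\right)^{2} = \left(\frac{221}{2}\right)^{2} = \frac{48841}{4}$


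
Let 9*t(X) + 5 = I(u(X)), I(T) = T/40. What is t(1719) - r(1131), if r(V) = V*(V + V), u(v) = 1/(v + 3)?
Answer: -1585955318639/619920 ≈ -2.5583e+6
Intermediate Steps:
u(v) = 1/(3 + v)
I(T) = T/40 (I(T) = T*(1/40) = T/40)
t(X) = -5/9 + 1/(360*(3 + X)) (t(X) = -5/9 + (1/(40*(3 + X)))/9 = -5/9 + 1/(360*(3 + X)))
r(V) = 2*V**2 (r(V) = V*(2*V) = 2*V**2)
t(1719) - r(1131) = (-599 - 200*1719)/(360*(3 + 1719)) - 2*1131**2 = (1/360)*(-599 - 343800)/1722 - 2*1279161 = (1/360)*(1/1722)*(-344399) - 1*2558322 = -344399/619920 - 2558322 = -1585955318639/619920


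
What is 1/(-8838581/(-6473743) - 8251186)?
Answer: -6473743/53416048770617 ≈ -1.2119e-7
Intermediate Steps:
1/(-8838581/(-6473743) - 8251186) = 1/(-8838581*(-1/6473743) - 8251186) = 1/(8838581/6473743 - 8251186) = 1/(-53416048770617/6473743) = -6473743/53416048770617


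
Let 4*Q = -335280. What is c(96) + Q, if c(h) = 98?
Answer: -83722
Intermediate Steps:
Q = -83820 (Q = (1/4)*(-335280) = -83820)
c(96) + Q = 98 - 83820 = -83722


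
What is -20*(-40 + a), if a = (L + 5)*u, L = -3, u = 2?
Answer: 720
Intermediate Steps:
a = 4 (a = (-3 + 5)*2 = 2*2 = 4)
-20*(-40 + a) = -20*(-40 + 4) = -20*(-36) = 720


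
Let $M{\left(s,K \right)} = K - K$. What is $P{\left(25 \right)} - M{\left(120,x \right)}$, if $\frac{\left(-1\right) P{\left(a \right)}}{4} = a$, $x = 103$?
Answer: $-100$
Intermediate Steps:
$P{\left(a \right)} = - 4 a$
$M{\left(s,K \right)} = 0$
$P{\left(25 \right)} - M{\left(120,x \right)} = \left(-4\right) 25 - 0 = -100 + 0 = -100$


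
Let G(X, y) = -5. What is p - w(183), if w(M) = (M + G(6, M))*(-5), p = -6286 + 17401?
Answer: 12005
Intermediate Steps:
p = 11115
w(M) = 25 - 5*M (w(M) = (M - 5)*(-5) = (-5 + M)*(-5) = 25 - 5*M)
p - w(183) = 11115 - (25 - 5*183) = 11115 - (25 - 915) = 11115 - 1*(-890) = 11115 + 890 = 12005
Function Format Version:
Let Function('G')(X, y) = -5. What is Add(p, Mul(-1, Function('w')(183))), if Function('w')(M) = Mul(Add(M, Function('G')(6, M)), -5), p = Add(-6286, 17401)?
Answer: 12005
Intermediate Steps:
p = 11115
Function('w')(M) = Add(25, Mul(-5, M)) (Function('w')(M) = Mul(Add(M, -5), -5) = Mul(Add(-5, M), -5) = Add(25, Mul(-5, M)))
Add(p, Mul(-1, Function('w')(183))) = Add(11115, Mul(-1, Add(25, Mul(-5, 183)))) = Add(11115, Mul(-1, Add(25, -915))) = Add(11115, Mul(-1, -890)) = Add(11115, 890) = 12005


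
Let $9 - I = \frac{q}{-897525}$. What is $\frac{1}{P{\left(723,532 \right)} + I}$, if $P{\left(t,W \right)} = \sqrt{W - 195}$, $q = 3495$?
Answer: $- \frac{32235986580}{916287167321} + \frac{3580227225 \sqrt{337}}{916287167321} \approx 0.036548$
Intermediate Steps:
$P{\left(t,W \right)} = \sqrt{-195 + W}$
$I = \frac{538748}{59835}$ ($I = 9 - \frac{3495}{-897525} = 9 - 3495 \left(- \frac{1}{897525}\right) = 9 - - \frac{233}{59835} = 9 + \frac{233}{59835} = \frac{538748}{59835} \approx 9.0039$)
$\frac{1}{P{\left(723,532 \right)} + I} = \frac{1}{\sqrt{-195 + 532} + \frac{538748}{59835}} = \frac{1}{\sqrt{337} + \frac{538748}{59835}} = \frac{1}{\frac{538748}{59835} + \sqrt{337}}$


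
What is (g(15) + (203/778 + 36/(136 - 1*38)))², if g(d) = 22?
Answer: 744139143225/1453286884 ≈ 512.04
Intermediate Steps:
(g(15) + (203/778 + 36/(136 - 1*38)))² = (22 + (203/778 + 36/(136 - 1*38)))² = (22 + (203*(1/778) + 36/(136 - 38)))² = (22 + (203/778 + 36/98))² = (22 + (203/778 + 36*(1/98)))² = (22 + (203/778 + 18/49))² = (22 + 23951/38122)² = (862635/38122)² = 744139143225/1453286884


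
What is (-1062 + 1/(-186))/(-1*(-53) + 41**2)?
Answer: -197533/322524 ≈ -0.61246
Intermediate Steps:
(-1062 + 1/(-186))/(-1*(-53) + 41**2) = (-1062 - 1/186)/(53 + 1681) = -197533/186/1734 = -197533/186*1/1734 = -197533/322524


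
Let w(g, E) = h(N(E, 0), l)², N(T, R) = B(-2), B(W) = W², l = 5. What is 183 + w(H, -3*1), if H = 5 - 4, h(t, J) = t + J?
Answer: 264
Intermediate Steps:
N(T, R) = 4 (N(T, R) = (-2)² = 4)
h(t, J) = J + t
H = 1
w(g, E) = 81 (w(g, E) = (5 + 4)² = 9² = 81)
183 + w(H, -3*1) = 183 + 81 = 264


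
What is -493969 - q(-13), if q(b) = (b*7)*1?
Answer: -493878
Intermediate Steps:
q(b) = 7*b (q(b) = (7*b)*1 = 7*b)
-493969 - q(-13) = -493969 - 7*(-13) = -493969 - 1*(-91) = -493969 + 91 = -493878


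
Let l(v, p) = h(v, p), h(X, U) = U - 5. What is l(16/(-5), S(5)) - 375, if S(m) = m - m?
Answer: -380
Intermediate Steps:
S(m) = 0
h(X, U) = -5 + U
l(v, p) = -5 + p
l(16/(-5), S(5)) - 375 = (-5 + 0) - 375 = -5 - 375 = -380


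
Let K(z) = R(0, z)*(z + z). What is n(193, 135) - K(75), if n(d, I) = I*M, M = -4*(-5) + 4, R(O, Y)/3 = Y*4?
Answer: -131760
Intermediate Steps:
R(O, Y) = 12*Y (R(O, Y) = 3*(Y*4) = 3*(4*Y) = 12*Y)
M = 24 (M = 20 + 4 = 24)
n(d, I) = 24*I (n(d, I) = I*24 = 24*I)
K(z) = 24*z**2 (K(z) = (12*z)*(z + z) = (12*z)*(2*z) = 24*z**2)
n(193, 135) - K(75) = 24*135 - 24*75**2 = 3240 - 24*5625 = 3240 - 1*135000 = 3240 - 135000 = -131760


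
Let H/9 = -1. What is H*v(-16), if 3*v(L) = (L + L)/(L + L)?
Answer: -3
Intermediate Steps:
H = -9 (H = 9*(-1) = -9)
v(L) = ⅓ (v(L) = ((L + L)/(L + L))/3 = ((2*L)/((2*L)))/3 = ((2*L)*(1/(2*L)))/3 = (⅓)*1 = ⅓)
H*v(-16) = -9*⅓ = -3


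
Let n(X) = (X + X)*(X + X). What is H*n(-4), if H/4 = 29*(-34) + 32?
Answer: -244224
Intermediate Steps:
n(X) = 4*X² (n(X) = (2*X)*(2*X) = 4*X²)
H = -3816 (H = 4*(29*(-34) + 32) = 4*(-986 + 32) = 4*(-954) = -3816)
H*n(-4) = -15264*(-4)² = -15264*16 = -3816*64 = -244224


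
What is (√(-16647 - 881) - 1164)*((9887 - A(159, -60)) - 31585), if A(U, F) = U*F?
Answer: 14151912 - 24316*I*√4382 ≈ 1.4152e+7 - 1.6096e+6*I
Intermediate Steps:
A(U, F) = F*U
(√(-16647 - 881) - 1164)*((9887 - A(159, -60)) - 31585) = (√(-16647 - 881) - 1164)*((9887 - (-60)*159) - 31585) = (√(-17528) - 1164)*((9887 - 1*(-9540)) - 31585) = (2*I*√4382 - 1164)*((9887 + 9540) - 31585) = (-1164 + 2*I*√4382)*(19427 - 31585) = (-1164 + 2*I*√4382)*(-12158) = 14151912 - 24316*I*√4382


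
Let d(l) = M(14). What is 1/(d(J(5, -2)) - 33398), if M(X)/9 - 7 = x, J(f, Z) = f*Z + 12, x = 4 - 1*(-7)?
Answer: -1/33236 ≈ -3.0088e-5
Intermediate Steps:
x = 11 (x = 4 + 7 = 11)
J(f, Z) = 12 + Z*f (J(f, Z) = Z*f + 12 = 12 + Z*f)
M(X) = 162 (M(X) = 63 + 9*11 = 63 + 99 = 162)
d(l) = 162
1/(d(J(5, -2)) - 33398) = 1/(162 - 33398) = 1/(-33236) = -1/33236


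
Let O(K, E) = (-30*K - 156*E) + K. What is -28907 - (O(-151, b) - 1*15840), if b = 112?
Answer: 26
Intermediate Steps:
O(K, E) = -156*E - 29*K (O(K, E) = (-156*E - 30*K) + K = -156*E - 29*K)
-28907 - (O(-151, b) - 1*15840) = -28907 - ((-156*112 - 29*(-151)) - 1*15840) = -28907 - ((-17472 + 4379) - 15840) = -28907 - (-13093 - 15840) = -28907 - 1*(-28933) = -28907 + 28933 = 26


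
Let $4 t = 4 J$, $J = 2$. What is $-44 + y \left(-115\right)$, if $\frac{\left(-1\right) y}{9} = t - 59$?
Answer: $-59039$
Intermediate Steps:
$t = 2$ ($t = \frac{4 \cdot 2}{4} = \frac{1}{4} \cdot 8 = 2$)
$y = 513$ ($y = - 9 \left(2 - 59\right) = \left(-9\right) \left(-57\right) = 513$)
$-44 + y \left(-115\right) = -44 + 513 \left(-115\right) = -44 - 58995 = -59039$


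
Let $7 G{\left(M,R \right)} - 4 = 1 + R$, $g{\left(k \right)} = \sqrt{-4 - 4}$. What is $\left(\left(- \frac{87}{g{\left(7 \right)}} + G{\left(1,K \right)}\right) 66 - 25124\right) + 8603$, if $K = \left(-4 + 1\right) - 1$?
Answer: $- \frac{115581}{7} + \frac{2871 i \sqrt{2}}{2} \approx -16512.0 + 2030.1 i$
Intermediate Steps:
$K = -4$ ($K = -3 - 1 = -4$)
$g{\left(k \right)} = 2 i \sqrt{2}$ ($g{\left(k \right)} = \sqrt{-8} = 2 i \sqrt{2}$)
$G{\left(M,R \right)} = \frac{5}{7} + \frac{R}{7}$ ($G{\left(M,R \right)} = \frac{4}{7} + \frac{1 + R}{7} = \frac{4}{7} + \left(\frac{1}{7} + \frac{R}{7}\right) = \frac{5}{7} + \frac{R}{7}$)
$\left(\left(- \frac{87}{g{\left(7 \right)}} + G{\left(1,K \right)}\right) 66 - 25124\right) + 8603 = \left(\left(- \frac{87}{2 i \sqrt{2}} + \left(\frac{5}{7} + \frac{1}{7} \left(-4\right)\right)\right) 66 - 25124\right) + 8603 = \left(\left(- 87 \left(- \frac{i \sqrt{2}}{4}\right) + \left(\frac{5}{7} - \frac{4}{7}\right)\right) 66 - 25124\right) + 8603 = \left(\left(\frac{87 i \sqrt{2}}{4} + \frac{1}{7}\right) 66 - 25124\right) + 8603 = \left(\left(\frac{1}{7} + \frac{87 i \sqrt{2}}{4}\right) 66 - 25124\right) + 8603 = \left(\left(\frac{66}{7} + \frac{2871 i \sqrt{2}}{2}\right) - 25124\right) + 8603 = \left(- \frac{175802}{7} + \frac{2871 i \sqrt{2}}{2}\right) + 8603 = - \frac{115581}{7} + \frac{2871 i \sqrt{2}}{2}$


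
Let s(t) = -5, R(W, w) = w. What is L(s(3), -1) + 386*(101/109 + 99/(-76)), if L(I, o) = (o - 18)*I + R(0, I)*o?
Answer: -186995/4142 ≈ -45.146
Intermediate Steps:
L(I, o) = I*o + I*(-18 + o) (L(I, o) = (o - 18)*I + I*o = (-18 + o)*I + I*o = I*(-18 + o) + I*o = I*o + I*(-18 + o))
L(s(3), -1) + 386*(101/109 + 99/(-76)) = 2*(-5)*(-9 - 1) + 386*(101/109 + 99/(-76)) = 2*(-5)*(-10) + 386*(101*(1/109) + 99*(-1/76)) = 100 + 386*(101/109 - 99/76) = 100 + 386*(-3115/8284) = 100 - 601195/4142 = -186995/4142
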